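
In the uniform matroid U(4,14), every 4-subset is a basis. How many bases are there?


Bases of U(4,14) are all 4-element subsets of the 14-element ground set.
Number of bases = C(14,4).
(14 choose 4) = 1001.

1001


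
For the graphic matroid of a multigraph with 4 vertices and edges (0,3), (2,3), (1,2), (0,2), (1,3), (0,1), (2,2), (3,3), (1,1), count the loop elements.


In a graphic matroid, a loop is a self-loop edge (u,u) with rank 0.
Examining all 9 edges for self-loops...
Self-loops found: (2,2), (3,3), (1,1)
Number of loops = 3.

3


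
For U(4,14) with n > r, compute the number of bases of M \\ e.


Deleting e from U(4,14) gives U(4,13) since n > r.
Bases of U(4,13) = C(13,4) = 13! / (4! * 9!) = 715.

715


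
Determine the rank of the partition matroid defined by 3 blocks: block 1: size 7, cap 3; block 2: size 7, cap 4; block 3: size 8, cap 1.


Rank of a partition matroid = sum of min(|Si|, ci) for each block.
= min(7,3) + min(7,4) + min(8,1)
= 3 + 4 + 1
= 8.

8


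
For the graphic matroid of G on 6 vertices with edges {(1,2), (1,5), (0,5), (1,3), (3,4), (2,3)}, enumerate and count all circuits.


A circuit in a graphic matroid = edge set of a simple cycle.
G has 6 vertices and 6 edges.
Enumerating all minimal edge subsets forming cycles...
Total circuits found: 1.

1


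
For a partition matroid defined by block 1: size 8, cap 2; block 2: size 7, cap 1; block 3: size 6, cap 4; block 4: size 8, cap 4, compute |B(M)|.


A basis picks exactly ci elements from block i.
Number of bases = product of C(|Si|, ci).
= C(8,2) * C(7,1) * C(6,4) * C(8,4)
= 28 * 7 * 15 * 70
= 205800.

205800


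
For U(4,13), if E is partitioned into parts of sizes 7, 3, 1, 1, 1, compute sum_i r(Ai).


r(Ai) = min(|Ai|, 4) for each part.
Sum = min(7,4) + min(3,4) + min(1,4) + min(1,4) + min(1,4)
    = 4 + 3 + 1 + 1 + 1
    = 10.

10


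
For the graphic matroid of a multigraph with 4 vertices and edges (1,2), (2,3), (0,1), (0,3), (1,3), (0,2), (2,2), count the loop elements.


In a graphic matroid, a loop is a self-loop edge (u,u) with rank 0.
Examining all 7 edges for self-loops...
Self-loops found: (2,2)
Number of loops = 1.

1


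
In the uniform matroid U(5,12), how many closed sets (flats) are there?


Flats of U(5,12): every subset of size < 5 is a flat, plus E itself.
Count = (12 choose 0) + (12 choose 1) + (12 choose 2) + (12 choose 3) + (12 choose 4) + 1
     = 1 + 12 + 66 + 220 + 495 + 1
     = 795.

795


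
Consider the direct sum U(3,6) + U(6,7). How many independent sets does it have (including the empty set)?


For a direct sum, |I(M1+M2)| = |I(M1)| * |I(M2)|.
|I(U(3,6))| = sum C(6,k) for k=0..3 = 42.
|I(U(6,7))| = sum C(7,k) for k=0..6 = 127.
Total = 42 * 127 = 5334.

5334


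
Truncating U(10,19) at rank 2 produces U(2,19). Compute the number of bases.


Truncating U(10,19) to rank 2 gives U(2,19).
Bases of U(2,19) are all 2-element subsets of 19 elements.
Number of bases = C(19,2) = (19 * 18) / (1 * 2) = 171.

171


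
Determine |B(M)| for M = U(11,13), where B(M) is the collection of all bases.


Bases of U(11,13) are all 11-element subsets of the 13-element ground set.
Number of bases = C(13,11).
C(13,11) = 78.

78


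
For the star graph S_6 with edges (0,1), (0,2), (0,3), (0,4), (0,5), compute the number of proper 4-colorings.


P(tree, k) = k * (k-1)^(5) for any tree on 6 vertices.
P(4) = 4 * 3^5 = 4 * 243 = 972.

972


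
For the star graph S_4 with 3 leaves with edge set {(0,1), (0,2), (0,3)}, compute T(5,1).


A star on 4 vertices is a tree with 3 edges.
T(x,y) = x^(3) for any tree.
T(5,1) = 5^3 = 125.

125


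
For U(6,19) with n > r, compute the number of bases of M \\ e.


Deleting e from U(6,19) gives U(6,18) since n > r.
Bases of U(6,18) = (18 choose 6) = 18564.

18564


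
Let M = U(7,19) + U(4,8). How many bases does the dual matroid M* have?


(M1+M2)* = M1* + M2*.
M1* = U(12,19), bases: C(19,12) = 50388.
M2* = U(4,8), bases: C(8,4) = 70.
|B(M*)| = 50388 * 70 = 3527160.

3527160


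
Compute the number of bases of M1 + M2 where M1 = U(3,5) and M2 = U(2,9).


Bases of a direct sum M1 + M2: |B| = |B(M1)| * |B(M2)|.
|B(U(3,5))| = C(5,3) = 10.
|B(U(2,9))| = C(9,2) = 36.
Total bases = 10 * 36 = 360.

360


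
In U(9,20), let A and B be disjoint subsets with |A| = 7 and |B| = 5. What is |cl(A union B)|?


|A union B| = 7 + 5 = 12 (disjoint).
In U(9,20), cl(S) = S if |S| < 9, else cl(S) = E.
Since 12 >= 9, cl(A union B) = E.
|cl(A union B)| = 20.

20


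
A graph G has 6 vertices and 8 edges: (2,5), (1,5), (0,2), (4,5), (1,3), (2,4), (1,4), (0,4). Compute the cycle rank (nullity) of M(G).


Cycle rank (nullity) = |E| - r(M) = |E| - (|V| - c).
|E| = 8, |V| = 6, c = 1.
Nullity = 8 - (6 - 1) = 8 - 5 = 3.

3


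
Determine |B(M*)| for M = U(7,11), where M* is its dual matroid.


The dual of U(r,n) is U(n-r, n) = U(4,11).
Bases of U(4,11) are all (4)-element subsets.
|B(M*)| = C(11,4) = (11 * 10 * 9 * 8) / (1 * 2 * 3 * 4) = 330.

330


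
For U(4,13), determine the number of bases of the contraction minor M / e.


Contracting e from U(4,13) gives U(3,12).
Bases of U(3,12) = C(12,3) = (12 * 11 * 10) / (1 * 2 * 3) = 220.

220


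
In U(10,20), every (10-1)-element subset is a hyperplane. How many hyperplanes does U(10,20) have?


Hyperplanes of U(10,20) are flats of rank 9.
In a uniform matroid, these are exactly the (9)-element subsets.
Count = C(20,9) = 20! / (9! * 11!) = 167960.

167960


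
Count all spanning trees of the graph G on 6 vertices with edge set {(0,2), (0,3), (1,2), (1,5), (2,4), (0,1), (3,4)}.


By Kirchhoff's matrix tree theorem, the number of spanning trees equals
the determinant of any cofactor of the Laplacian matrix L.
G has 6 vertices and 7 edges.
Computing the (5 x 5) cofactor determinant gives 11.

11


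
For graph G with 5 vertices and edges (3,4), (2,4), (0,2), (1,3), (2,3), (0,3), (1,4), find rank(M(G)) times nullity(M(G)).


r(M) = |V| - c = 5 - 1 = 4.
nullity = |E| - r(M) = 7 - 4 = 3.
Product = 4 * 3 = 12.

12


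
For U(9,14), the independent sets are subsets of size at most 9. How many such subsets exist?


Independent sets of U(9,14) are all subsets of size <= 9.
Count = C(14,0) + C(14,1) + C(14,2) + C(14,3) + C(14,4) + C(14,5) + C(14,6) + C(14,7) + C(14,8) + C(14,9)
     = 1 + 14 + 91 + 364 + 1001 + 2002 + 3003 + 3432 + 3003 + 2002
     = 14913.

14913


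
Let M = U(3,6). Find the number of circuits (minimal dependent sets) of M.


In U(3,6), circuits are the (4)-element subsets.
Any set of 4 elements is dependent, and removing any one element gives
an independent set of size 3, so it is a minimal dependent set.
Number of circuits = C(6,4) = (6 * 5 * 4 * 3) / (1 * 2 * 3 * 4) = 15.

15


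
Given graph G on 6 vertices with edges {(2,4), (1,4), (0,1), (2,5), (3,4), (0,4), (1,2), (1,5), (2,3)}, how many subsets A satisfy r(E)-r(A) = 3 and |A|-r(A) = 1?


R(x,y) = sum over A in 2^E of x^(r(E)-r(A)) * y^(|A|-r(A)).
G has 6 vertices, 9 edges. r(E) = 5.
Enumerate all 2^9 = 512 subsets.
Count subsets with r(E)-r(A)=3 and |A|-r(A)=1: 4.

4


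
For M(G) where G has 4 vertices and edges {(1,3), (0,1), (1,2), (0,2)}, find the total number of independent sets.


An independent set in a graphic matroid is an acyclic edge subset.
G has 4 vertices and 4 edges.
Enumerate all 2^4 = 16 subsets, checking for acyclicity.
Total independent sets = 14.

14


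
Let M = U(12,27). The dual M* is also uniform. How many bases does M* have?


The dual of U(r,n) is U(n-r, n) = U(15,27).
Bases of U(15,27) are all (15)-element subsets.
|B(M*)| = C(27,15) = 17383860.

17383860


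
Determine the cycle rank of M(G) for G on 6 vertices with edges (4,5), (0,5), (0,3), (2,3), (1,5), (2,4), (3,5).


Cycle rank (nullity) = |E| - r(M) = |E| - (|V| - c).
|E| = 7, |V| = 6, c = 1.
Nullity = 7 - (6 - 1) = 7 - 5 = 2.

2


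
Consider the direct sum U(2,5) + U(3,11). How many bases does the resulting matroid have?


Bases of a direct sum M1 + M2: |B| = |B(M1)| * |B(M2)|.
|B(U(2,5))| = C(5,2) = 10.
|B(U(3,11))| = C(11,3) = 165.
Total bases = 10 * 165 = 1650.

1650


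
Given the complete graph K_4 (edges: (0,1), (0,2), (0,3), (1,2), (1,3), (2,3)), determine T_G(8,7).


T(K_4; x,y) = x^3 + 3x^2 + 4xy + 2x + y^3 + 3y^2 + 2y.
Substituting x=8, y=7:
= 512 + 192 + 224 + 16 + 343 + 147 + 14
= 1448.

1448


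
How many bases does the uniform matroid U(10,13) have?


Bases of U(10,13) are all 10-element subsets of the 13-element ground set.
Number of bases = C(13,10).
C(13,10) = 13! / (10! * 3!) = 286.

286


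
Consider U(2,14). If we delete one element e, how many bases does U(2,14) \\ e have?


Deleting e from U(2,14) gives U(2,13) since n > r.
Bases of U(2,13) = C(13,2) = 13! / (2! * 11!) = 78.

78


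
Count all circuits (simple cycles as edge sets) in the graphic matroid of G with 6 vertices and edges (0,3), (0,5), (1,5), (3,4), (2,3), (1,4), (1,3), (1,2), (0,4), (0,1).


A circuit in a graphic matroid = edge set of a simple cycle.
G has 6 vertices and 10 edges.
Enumerating all minimal edge subsets forming cycles...
Total circuits found: 19.

19


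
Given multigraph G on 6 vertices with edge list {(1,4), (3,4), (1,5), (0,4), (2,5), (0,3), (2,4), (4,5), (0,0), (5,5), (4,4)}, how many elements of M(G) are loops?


In a graphic matroid, a loop is a self-loop edge (u,u) with rank 0.
Examining all 11 edges for self-loops...
Self-loops found: (0,0), (5,5), (4,4)
Number of loops = 3.

3


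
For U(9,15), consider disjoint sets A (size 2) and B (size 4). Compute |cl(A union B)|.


|A union B| = 2 + 4 = 6 (disjoint).
In U(9,15), cl(S) = S if |S| < 9, else cl(S) = E.
Since 6 < 9, cl(A union B) = A union B.
|cl(A union B)| = 6.

6


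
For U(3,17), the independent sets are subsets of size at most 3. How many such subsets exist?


Independent sets of U(3,17) are all subsets of size <= 3.
Count = (17 choose 0) + (17 choose 1) + (17 choose 2) + (17 choose 3)
     = 1 + 17 + 136 + 680
     = 834.

834


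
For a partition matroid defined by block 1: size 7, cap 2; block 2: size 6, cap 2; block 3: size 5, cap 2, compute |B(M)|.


A basis picks exactly ci elements from block i.
Number of bases = product of C(|Si|, ci).
= C(7,2) * C(6,2) * C(5,2)
= 21 * 15 * 10
= 3150.

3150


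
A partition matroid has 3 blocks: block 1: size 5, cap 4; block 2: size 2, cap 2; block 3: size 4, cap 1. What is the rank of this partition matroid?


Rank of a partition matroid = sum of min(|Si|, ci) for each block.
= min(5,4) + min(2,2) + min(4,1)
= 4 + 2 + 1
= 7.

7


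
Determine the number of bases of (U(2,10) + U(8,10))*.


(M1+M2)* = M1* + M2*.
M1* = U(8,10), bases: C(10,8) = 45.
M2* = U(2,10), bases: C(10,2) = 45.
|B(M*)| = 45 * 45 = 2025.

2025


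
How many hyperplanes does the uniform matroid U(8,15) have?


Hyperplanes of U(8,15) are flats of rank 7.
In a uniform matroid, these are exactly the (7)-element subsets.
Count = C(15,7) = 6435.

6435


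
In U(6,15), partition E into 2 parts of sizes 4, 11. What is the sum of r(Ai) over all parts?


r(Ai) = min(|Ai|, 6) for each part.
Sum = min(4,6) + min(11,6)
    = 4 + 6
    = 10.

10


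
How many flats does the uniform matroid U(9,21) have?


Flats of U(9,21): every subset of size < 9 is a flat, plus E itself.
Count = C(21,0) + C(21,1) + C(21,2) + C(21,3) + C(21,4) + C(21,5) + C(21,6) + C(21,7) + C(21,8) + 1
     = 1 + 21 + 210 + 1330 + 5985 + 20349 + 54264 + 116280 + 203490 + 1
     = 401931.

401931


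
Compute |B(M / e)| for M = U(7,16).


Contracting e from U(7,16) gives U(6,15).
Bases of U(6,15) = (15 choose 6) = 5005.

5005


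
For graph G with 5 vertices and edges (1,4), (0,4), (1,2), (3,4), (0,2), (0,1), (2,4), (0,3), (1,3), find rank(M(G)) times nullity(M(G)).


r(M) = |V| - c = 5 - 1 = 4.
nullity = |E| - r(M) = 9 - 4 = 5.
Product = 4 * 5 = 20.

20


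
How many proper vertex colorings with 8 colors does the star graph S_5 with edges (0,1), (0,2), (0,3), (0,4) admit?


P(tree, k) = k * (k-1)^(4) for any tree on 5 vertices.
P(8) = 8 * 7^4 = 8 * 2401 = 19208.

19208


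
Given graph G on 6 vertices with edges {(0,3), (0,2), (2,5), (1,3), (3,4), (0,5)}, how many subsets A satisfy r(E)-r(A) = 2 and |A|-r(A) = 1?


R(x,y) = sum over A in 2^E of x^(r(E)-r(A)) * y^(|A|-r(A)).
G has 6 vertices, 6 edges. r(E) = 5.
Enumerate all 2^6 = 64 subsets.
Count subsets with r(E)-r(A)=2 and |A|-r(A)=1: 3.

3


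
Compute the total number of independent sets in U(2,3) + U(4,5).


For a direct sum, |I(M1+M2)| = |I(M1)| * |I(M2)|.
|I(U(2,3))| = sum C(3,k) for k=0..2 = 7.
|I(U(4,5))| = sum C(5,k) for k=0..4 = 31.
Total = 7 * 31 = 217.

217


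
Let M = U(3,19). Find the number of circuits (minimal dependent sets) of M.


In U(3,19), circuits are the (4)-element subsets.
Any set of 4 elements is dependent, and removing any one element gives
an independent set of size 3, so it is a minimal dependent set.
Number of circuits = C(19,4) = (19 * 18 * 17 * 16) / (1 * 2 * 3 * 4) = 3876.

3876


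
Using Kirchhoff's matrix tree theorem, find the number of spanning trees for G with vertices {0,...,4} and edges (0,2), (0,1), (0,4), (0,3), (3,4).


By Kirchhoff's matrix tree theorem, the number of spanning trees equals
the determinant of any cofactor of the Laplacian matrix L.
G has 5 vertices and 5 edges.
Computing the (4 x 4) cofactor determinant gives 3.

3


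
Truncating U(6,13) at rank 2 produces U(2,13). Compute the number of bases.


Truncating U(6,13) to rank 2 gives U(2,13).
Bases of U(2,13) are all 2-element subsets of 13 elements.
Number of bases = C(13,2) = (13 * 12) / (1 * 2) = 78.

78


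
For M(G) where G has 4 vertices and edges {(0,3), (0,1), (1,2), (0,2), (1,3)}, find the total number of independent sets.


An independent set in a graphic matroid is an acyclic edge subset.
G has 4 vertices and 5 edges.
Enumerate all 2^5 = 32 subsets, checking for acyclicity.
Total independent sets = 24.

24


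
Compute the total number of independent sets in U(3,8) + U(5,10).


For a direct sum, |I(M1+M2)| = |I(M1)| * |I(M2)|.
|I(U(3,8))| = sum C(8,k) for k=0..3 = 93.
|I(U(5,10))| = sum C(10,k) for k=0..5 = 638.
Total = 93 * 638 = 59334.

59334


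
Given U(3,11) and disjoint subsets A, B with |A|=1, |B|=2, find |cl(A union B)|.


|A union B| = 1 + 2 = 3 (disjoint).
In U(3,11), cl(S) = S if |S| < 3, else cl(S) = E.
Since 3 >= 3, cl(A union B) = E.
|cl(A union B)| = 11.

11


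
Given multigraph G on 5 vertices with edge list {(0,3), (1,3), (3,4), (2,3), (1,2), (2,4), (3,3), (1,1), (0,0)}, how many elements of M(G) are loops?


In a graphic matroid, a loop is a self-loop edge (u,u) with rank 0.
Examining all 9 edges for self-loops...
Self-loops found: (3,3), (1,1), (0,0)
Number of loops = 3.

3


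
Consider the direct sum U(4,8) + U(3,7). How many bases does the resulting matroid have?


Bases of a direct sum M1 + M2: |B| = |B(M1)| * |B(M2)|.
|B(U(4,8))| = C(8,4) = 70.
|B(U(3,7))| = C(7,3) = 35.
Total bases = 70 * 35 = 2450.

2450


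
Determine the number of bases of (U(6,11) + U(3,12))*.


(M1+M2)* = M1* + M2*.
M1* = U(5,11), bases: C(11,5) = 462.
M2* = U(9,12), bases: C(12,9) = 220.
|B(M*)| = 462 * 220 = 101640.

101640


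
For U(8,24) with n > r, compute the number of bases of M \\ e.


Deleting e from U(8,24) gives U(8,23) since n > r.
Bases of U(8,23) = C(23,8) = 23! / (8! * 15!) = 490314.

490314


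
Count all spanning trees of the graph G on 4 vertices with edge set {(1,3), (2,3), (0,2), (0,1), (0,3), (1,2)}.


By Kirchhoff's matrix tree theorem, the number of spanning trees equals
the determinant of any cofactor of the Laplacian matrix L.
G has 4 vertices and 6 edges.
Computing the (3 x 3) cofactor determinant gives 16.

16


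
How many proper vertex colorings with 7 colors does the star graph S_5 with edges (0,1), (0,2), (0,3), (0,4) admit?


P(tree, k) = k * (k-1)^(4) for any tree on 5 vertices.
P(7) = 7 * 6^4 = 7 * 1296 = 9072.

9072


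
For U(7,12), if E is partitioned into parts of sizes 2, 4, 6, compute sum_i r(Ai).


r(Ai) = min(|Ai|, 7) for each part.
Sum = min(2,7) + min(4,7) + min(6,7)
    = 2 + 4 + 6
    = 12.

12


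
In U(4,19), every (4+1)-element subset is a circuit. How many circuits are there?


In U(4,19), circuits are the (5)-element subsets.
Any set of 5 elements is dependent, and removing any one element gives
an independent set of size 4, so it is a minimal dependent set.
Number of circuits = C(19,5) = 19! / (5! * 14!) = 11628.

11628


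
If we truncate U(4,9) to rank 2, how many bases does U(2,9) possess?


Truncating U(4,9) to rank 2 gives U(2,9).
Bases of U(2,9) are all 2-element subsets of 9 elements.
Number of bases = (9 choose 2) = 36.

36


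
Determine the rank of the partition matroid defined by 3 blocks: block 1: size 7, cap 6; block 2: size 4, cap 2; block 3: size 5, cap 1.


Rank of a partition matroid = sum of min(|Si|, ci) for each block.
= min(7,6) + min(4,2) + min(5,1)
= 6 + 2 + 1
= 9.

9


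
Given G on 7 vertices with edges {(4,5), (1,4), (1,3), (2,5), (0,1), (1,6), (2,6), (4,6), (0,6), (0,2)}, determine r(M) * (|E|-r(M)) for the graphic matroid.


r(M) = |V| - c = 7 - 1 = 6.
nullity = |E| - r(M) = 10 - 6 = 4.
Product = 6 * 4 = 24.

24


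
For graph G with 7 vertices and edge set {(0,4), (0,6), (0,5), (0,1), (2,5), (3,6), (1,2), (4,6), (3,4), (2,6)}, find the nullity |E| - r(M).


Cycle rank (nullity) = |E| - r(M) = |E| - (|V| - c).
|E| = 10, |V| = 7, c = 1.
Nullity = 10 - (7 - 1) = 10 - 6 = 4.

4


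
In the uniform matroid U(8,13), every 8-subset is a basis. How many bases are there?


Bases of U(8,13) are all 8-element subsets of the 13-element ground set.
Number of bases = C(13,8).
C(13,8) = 13! / (8! * 5!) = 1287.

1287


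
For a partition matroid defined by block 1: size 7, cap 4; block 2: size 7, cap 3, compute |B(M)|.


A basis picks exactly ci elements from block i.
Number of bases = product of C(|Si|, ci).
= C(7,4) * C(7,3)
= 35 * 35
= 1225.

1225


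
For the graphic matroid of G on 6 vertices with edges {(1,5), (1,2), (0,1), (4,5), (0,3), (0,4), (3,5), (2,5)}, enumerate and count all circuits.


A circuit in a graphic matroid = edge set of a simple cycle.
G has 6 vertices and 8 edges.
Enumerating all minimal edge subsets forming cycles...
Total circuits found: 6.

6


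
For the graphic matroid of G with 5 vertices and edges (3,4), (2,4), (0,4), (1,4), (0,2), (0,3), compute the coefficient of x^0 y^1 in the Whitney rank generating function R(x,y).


R(x,y) = sum over A in 2^E of x^(r(E)-r(A)) * y^(|A|-r(A)).
G has 5 vertices, 6 edges. r(E) = 4.
Enumerate all 2^6 = 64 subsets.
Count subsets with r(E)-r(A)=0 and |A|-r(A)=1: 5.

5


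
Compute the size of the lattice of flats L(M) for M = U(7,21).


Flats of U(7,21): every subset of size < 7 is a flat, plus E itself.
Count = (21 choose 0) + (21 choose 1) + (21 choose 2) + (21 choose 3) + (21 choose 4) + (21 choose 5) + (21 choose 6) + 1
     = 1 + 21 + 210 + 1330 + 5985 + 20349 + 54264 + 1
     = 82161.

82161


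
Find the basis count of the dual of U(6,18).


The dual of U(r,n) is U(n-r, n) = U(12,18).
Bases of U(12,18) are all (12)-element subsets.
|B(M*)| = C(18,12) = 18564.

18564


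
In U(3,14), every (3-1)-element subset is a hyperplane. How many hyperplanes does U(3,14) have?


Hyperplanes of U(3,14) are flats of rank 2.
In a uniform matroid, these are exactly the (2)-element subsets.
Count = C(14,2) = (14 * 13) / (1 * 2) = 91.

91


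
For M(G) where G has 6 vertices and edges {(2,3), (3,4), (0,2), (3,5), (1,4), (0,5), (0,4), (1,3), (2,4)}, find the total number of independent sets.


An independent set in a graphic matroid is an acyclic edge subset.
G has 6 vertices and 9 edges.
Enumerate all 2^9 = 512 subsets, checking for acyclicity.
Total independent sets = 292.

292


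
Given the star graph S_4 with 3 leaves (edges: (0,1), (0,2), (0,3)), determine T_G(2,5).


A star on 4 vertices is a tree with 3 edges.
T(x,y) = x^(3) for any tree.
T(2,5) = 2^3 = 8.

8


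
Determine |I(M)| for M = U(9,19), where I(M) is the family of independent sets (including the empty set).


Independent sets of U(9,19) are all subsets of size <= 9.
Count = (19 choose 0) + (19 choose 1) + (19 choose 2) + (19 choose 3) + (19 choose 4) + (19 choose 5) + (19 choose 6) + (19 choose 7) + (19 choose 8) + (19 choose 9)
     = 1 + 19 + 171 + 969 + 3876 + 11628 + 27132 + 50388 + 75582 + 92378
     = 262144.

262144


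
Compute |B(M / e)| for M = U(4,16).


Contracting e from U(4,16) gives U(3,15).
Bases of U(3,15) = (15 choose 3) = 455.

455


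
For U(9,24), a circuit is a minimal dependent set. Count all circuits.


In U(9,24), circuits are the (10)-element subsets.
Any set of 10 elements is dependent, and removing any one element gives
an independent set of size 9, so it is a minimal dependent set.
Number of circuits = C(24,10) = 1961256.

1961256


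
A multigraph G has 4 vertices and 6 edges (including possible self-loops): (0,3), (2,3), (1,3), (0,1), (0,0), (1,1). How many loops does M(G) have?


In a graphic matroid, a loop is a self-loop edge (u,u) with rank 0.
Examining all 6 edges for self-loops...
Self-loops found: (0,0), (1,1)
Number of loops = 2.

2


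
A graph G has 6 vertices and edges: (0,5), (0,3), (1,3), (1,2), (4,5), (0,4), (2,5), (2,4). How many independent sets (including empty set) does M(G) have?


An independent set in a graphic matroid is an acyclic edge subset.
G has 6 vertices and 8 edges.
Enumerate all 2^8 = 256 subsets, checking for acyclicity.
Total independent sets = 182.

182


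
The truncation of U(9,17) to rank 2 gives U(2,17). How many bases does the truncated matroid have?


Truncating U(9,17) to rank 2 gives U(2,17).
Bases of U(2,17) are all 2-element subsets of 17 elements.
Number of bases = C(17,2) = 17! / (2! * 15!) = 136.

136


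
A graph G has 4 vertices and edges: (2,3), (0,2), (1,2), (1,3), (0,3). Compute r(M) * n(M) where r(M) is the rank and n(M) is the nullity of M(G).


r(M) = |V| - c = 4 - 1 = 3.
nullity = |E| - r(M) = 5 - 3 = 2.
Product = 3 * 2 = 6.

6


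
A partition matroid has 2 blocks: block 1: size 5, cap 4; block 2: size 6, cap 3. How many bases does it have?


A basis picks exactly ci elements from block i.
Number of bases = product of C(|Si|, ci).
= C(5,4) * C(6,3)
= 5 * 20
= 100.

100


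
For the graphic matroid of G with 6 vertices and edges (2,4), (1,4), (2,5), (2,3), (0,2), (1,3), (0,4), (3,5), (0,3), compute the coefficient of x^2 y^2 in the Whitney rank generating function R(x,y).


R(x,y) = sum over A in 2^E of x^(r(E)-r(A)) * y^(|A|-r(A)).
G has 6 vertices, 9 edges. r(E) = 5.
Enumerate all 2^9 = 512 subsets.
Count subsets with r(E)-r(A)=2 and |A|-r(A)=2: 2.

2


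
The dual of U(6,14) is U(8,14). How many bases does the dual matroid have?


The dual of U(r,n) is U(n-r, n) = U(8,14).
Bases of U(8,14) are all (8)-element subsets.
|B(M*)| = C(14,8) = 14! / (8! * 6!) = 3003.

3003


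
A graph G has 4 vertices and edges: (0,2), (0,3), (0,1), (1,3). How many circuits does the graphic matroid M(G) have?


A circuit in a graphic matroid = edge set of a simple cycle.
G has 4 vertices and 4 edges.
Enumerating all minimal edge subsets forming cycles...
Total circuits found: 1.

1


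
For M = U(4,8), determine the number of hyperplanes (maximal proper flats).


Hyperplanes of U(4,8) are flats of rank 3.
In a uniform matroid, these are exactly the (3)-element subsets.
Count = (8 choose 3) = 56.

56


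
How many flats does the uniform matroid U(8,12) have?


Flats of U(8,12): every subset of size < 8 is a flat, plus E itself.
Count = C(12,0) + C(12,1) + C(12,2) + C(12,3) + C(12,4) + C(12,5) + C(12,6) + C(12,7) + 1
     = 1 + 12 + 66 + 220 + 495 + 792 + 924 + 792 + 1
     = 3303.

3303


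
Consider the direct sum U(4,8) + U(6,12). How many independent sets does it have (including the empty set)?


For a direct sum, |I(M1+M2)| = |I(M1)| * |I(M2)|.
|I(U(4,8))| = sum C(8,k) for k=0..4 = 163.
|I(U(6,12))| = sum C(12,k) for k=0..6 = 2510.
Total = 163 * 2510 = 409130.

409130


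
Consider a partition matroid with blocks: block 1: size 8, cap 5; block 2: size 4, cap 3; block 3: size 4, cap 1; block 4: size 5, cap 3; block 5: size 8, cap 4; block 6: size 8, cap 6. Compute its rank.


Rank of a partition matroid = sum of min(|Si|, ci) for each block.
= min(8,5) + min(4,3) + min(4,1) + min(5,3) + min(8,4) + min(8,6)
= 5 + 3 + 1 + 3 + 4 + 6
= 22.

22


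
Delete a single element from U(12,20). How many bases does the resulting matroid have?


Deleting e from U(12,20) gives U(12,19) since n > r.
Bases of U(12,19) = C(19,12) = 50388.

50388


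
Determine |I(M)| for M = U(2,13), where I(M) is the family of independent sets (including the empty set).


Independent sets of U(2,13) are all subsets of size <= 2.
Count = C(13,0) + C(13,1) + C(13,2)
     = 1 + 13 + 78
     = 92.

92


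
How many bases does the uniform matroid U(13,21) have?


Bases of U(13,21) are all 13-element subsets of the 21-element ground set.
Number of bases = C(21,13).
C(21,13) = 203490.

203490


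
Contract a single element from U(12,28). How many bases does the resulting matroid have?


Contracting e from U(12,28) gives U(11,27).
Bases of U(11,27) = C(27,11) = 13037895.

13037895


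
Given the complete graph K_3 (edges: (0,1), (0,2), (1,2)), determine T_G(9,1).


T(K_3; x,y) = x^2 + x + y.
T(9,1) = 81 + 9 + 1 = 91.

91


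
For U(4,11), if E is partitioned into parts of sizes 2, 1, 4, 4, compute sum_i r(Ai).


r(Ai) = min(|Ai|, 4) for each part.
Sum = min(2,4) + min(1,4) + min(4,4) + min(4,4)
    = 2 + 1 + 4 + 4
    = 11.

11


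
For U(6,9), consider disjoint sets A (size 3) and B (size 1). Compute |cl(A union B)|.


|A union B| = 3 + 1 = 4 (disjoint).
In U(6,9), cl(S) = S if |S| < 6, else cl(S) = E.
Since 4 < 6, cl(A union B) = A union B.
|cl(A union B)| = 4.

4


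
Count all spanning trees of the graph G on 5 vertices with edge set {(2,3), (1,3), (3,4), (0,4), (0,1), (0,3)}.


By Kirchhoff's matrix tree theorem, the number of spanning trees equals
the determinant of any cofactor of the Laplacian matrix L.
G has 5 vertices and 6 edges.
Computing the (4 x 4) cofactor determinant gives 8.

8


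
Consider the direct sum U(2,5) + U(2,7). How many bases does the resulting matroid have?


Bases of a direct sum M1 + M2: |B| = |B(M1)| * |B(M2)|.
|B(U(2,5))| = C(5,2) = 10.
|B(U(2,7))| = C(7,2) = 21.
Total bases = 10 * 21 = 210.

210


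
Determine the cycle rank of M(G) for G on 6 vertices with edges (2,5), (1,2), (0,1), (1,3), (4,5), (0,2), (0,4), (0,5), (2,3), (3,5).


Cycle rank (nullity) = |E| - r(M) = |E| - (|V| - c).
|E| = 10, |V| = 6, c = 1.
Nullity = 10 - (6 - 1) = 10 - 5 = 5.

5


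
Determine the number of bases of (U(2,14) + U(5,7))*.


(M1+M2)* = M1* + M2*.
M1* = U(12,14), bases: C(14,12) = 91.
M2* = U(2,7), bases: C(7,2) = 21.
|B(M*)| = 91 * 21 = 1911.

1911


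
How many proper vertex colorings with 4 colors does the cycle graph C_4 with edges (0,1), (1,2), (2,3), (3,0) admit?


P(C_4, k) = (k-1)^4 + (-1)^4*(k-1).
P(4) = (3)^4 + 3
= 81 + 3 = 84.

84


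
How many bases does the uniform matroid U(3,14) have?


Bases of U(3,14) are all 3-element subsets of the 14-element ground set.
Number of bases = C(14,3).
C(14,3) = 14! / (3! * 11!) = 364.

364


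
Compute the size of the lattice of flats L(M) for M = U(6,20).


Flats of U(6,20): every subset of size < 6 is a flat, plus E itself.
Count = C(20,0) + C(20,1) + C(20,2) + C(20,3) + C(20,4) + C(20,5) + 1
     = 1 + 20 + 190 + 1140 + 4845 + 15504 + 1
     = 21701.

21701


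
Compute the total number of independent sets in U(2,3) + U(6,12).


For a direct sum, |I(M1+M2)| = |I(M1)| * |I(M2)|.
|I(U(2,3))| = sum C(3,k) for k=0..2 = 7.
|I(U(6,12))| = sum C(12,k) for k=0..6 = 2510.
Total = 7 * 2510 = 17570.

17570


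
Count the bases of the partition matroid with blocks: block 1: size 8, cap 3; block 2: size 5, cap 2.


A basis picks exactly ci elements from block i.
Number of bases = product of C(|Si|, ci).
= C(8,3) * C(5,2)
= 56 * 10
= 560.

560


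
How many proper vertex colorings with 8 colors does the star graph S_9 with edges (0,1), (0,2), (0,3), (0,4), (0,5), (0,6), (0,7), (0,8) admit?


P(tree, k) = k * (k-1)^(8) for any tree on 9 vertices.
P(8) = 8 * 7^8 = 8 * 5764801 = 46118408.

46118408


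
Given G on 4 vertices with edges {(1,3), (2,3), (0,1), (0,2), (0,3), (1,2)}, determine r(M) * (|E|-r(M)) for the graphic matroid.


r(M) = |V| - c = 4 - 1 = 3.
nullity = |E| - r(M) = 6 - 3 = 3.
Product = 3 * 3 = 9.

9


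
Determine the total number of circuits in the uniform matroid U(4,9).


In U(4,9), circuits are the (5)-element subsets.
Any set of 5 elements is dependent, and removing any one element gives
an independent set of size 4, so it is a minimal dependent set.
Number of circuits = C(9,5) = 9! / (5! * 4!) = 126.

126


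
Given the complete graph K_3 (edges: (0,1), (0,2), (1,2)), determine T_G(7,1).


T(K_3; x,y) = x^2 + x + y.
T(7,1) = 49 + 7 + 1 = 57.

57


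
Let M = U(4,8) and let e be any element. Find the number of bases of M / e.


Contracting e from U(4,8) gives U(3,7).
Bases of U(3,7) = (7 choose 3) = 35.

35


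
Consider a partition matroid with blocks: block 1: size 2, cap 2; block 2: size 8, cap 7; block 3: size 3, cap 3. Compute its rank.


Rank of a partition matroid = sum of min(|Si|, ci) for each block.
= min(2,2) + min(8,7) + min(3,3)
= 2 + 7 + 3
= 12.

12


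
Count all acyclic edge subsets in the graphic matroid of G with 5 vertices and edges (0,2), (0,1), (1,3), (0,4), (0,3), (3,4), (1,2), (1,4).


An independent set in a graphic matroid is an acyclic edge subset.
G has 5 vertices and 8 edges.
Enumerate all 2^8 = 256 subsets, checking for acyclicity.
Total independent sets = 128.

128


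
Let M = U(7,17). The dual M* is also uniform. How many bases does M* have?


The dual of U(r,n) is U(n-r, n) = U(10,17).
Bases of U(10,17) are all (10)-element subsets.
|B(M*)| = C(17,10) = 17! / (10! * 7!) = 19448.

19448


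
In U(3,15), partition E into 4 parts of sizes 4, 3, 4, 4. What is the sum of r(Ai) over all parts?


r(Ai) = min(|Ai|, 3) for each part.
Sum = min(4,3) + min(3,3) + min(4,3) + min(4,3)
    = 3 + 3 + 3 + 3
    = 12.

12


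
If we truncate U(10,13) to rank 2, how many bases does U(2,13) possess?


Truncating U(10,13) to rank 2 gives U(2,13).
Bases of U(2,13) are all 2-element subsets of 13 elements.
Number of bases = C(13,2) = (13 * 12) / (1 * 2) = 78.

78


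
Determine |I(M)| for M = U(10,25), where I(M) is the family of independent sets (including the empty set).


Independent sets of U(10,25) are all subsets of size <= 10.
Count = (25 choose 0) + (25 choose 1) + (25 choose 2) + (25 choose 3) + (25 choose 4) + (25 choose 5) + (25 choose 6) + (25 choose 7) + (25 choose 8) + (25 choose 9) + (25 choose 10)
     = 1 + 25 + 300 + 2300 + 12650 + 53130 + 177100 + 480700 + 1081575 + 2042975 + 3268760
     = 7119516.

7119516


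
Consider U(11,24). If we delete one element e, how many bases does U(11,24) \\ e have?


Deleting e from U(11,24) gives U(11,23) since n > r.
Bases of U(11,23) = C(23,11) = 1352078.

1352078


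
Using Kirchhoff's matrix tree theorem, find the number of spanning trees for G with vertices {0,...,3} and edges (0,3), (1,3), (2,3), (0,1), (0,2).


By Kirchhoff's matrix tree theorem, the number of spanning trees equals
the determinant of any cofactor of the Laplacian matrix L.
G has 4 vertices and 5 edges.
Computing the (3 x 3) cofactor determinant gives 8.

8


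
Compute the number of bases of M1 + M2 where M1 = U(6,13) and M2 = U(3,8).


Bases of a direct sum M1 + M2: |B| = |B(M1)| * |B(M2)|.
|B(U(6,13))| = C(13,6) = 1716.
|B(U(3,8))| = C(8,3) = 56.
Total bases = 1716 * 56 = 96096.

96096


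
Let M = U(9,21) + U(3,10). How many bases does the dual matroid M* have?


(M1+M2)* = M1* + M2*.
M1* = U(12,21), bases: C(21,12) = 293930.
M2* = U(7,10), bases: C(10,7) = 120.
|B(M*)| = 293930 * 120 = 35271600.

35271600


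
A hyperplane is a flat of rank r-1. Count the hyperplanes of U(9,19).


Hyperplanes of U(9,19) are flats of rank 8.
In a uniform matroid, these are exactly the (8)-element subsets.
Count = C(19,8) = 75582.

75582


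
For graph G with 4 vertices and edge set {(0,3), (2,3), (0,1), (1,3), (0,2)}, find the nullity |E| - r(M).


Cycle rank (nullity) = |E| - r(M) = |E| - (|V| - c).
|E| = 5, |V| = 4, c = 1.
Nullity = 5 - (4 - 1) = 5 - 3 = 2.

2


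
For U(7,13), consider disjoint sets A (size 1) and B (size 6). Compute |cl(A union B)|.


|A union B| = 1 + 6 = 7 (disjoint).
In U(7,13), cl(S) = S if |S| < 7, else cl(S) = E.
Since 7 >= 7, cl(A union B) = E.
|cl(A union B)| = 13.

13


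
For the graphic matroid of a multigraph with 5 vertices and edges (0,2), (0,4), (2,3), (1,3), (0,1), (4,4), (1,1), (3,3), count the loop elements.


In a graphic matroid, a loop is a self-loop edge (u,u) with rank 0.
Examining all 8 edges for self-loops...
Self-loops found: (4,4), (1,1), (3,3)
Number of loops = 3.

3


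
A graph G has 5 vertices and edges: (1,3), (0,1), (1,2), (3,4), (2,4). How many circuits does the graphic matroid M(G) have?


A circuit in a graphic matroid = edge set of a simple cycle.
G has 5 vertices and 5 edges.
Enumerating all minimal edge subsets forming cycles...
Total circuits found: 1.

1


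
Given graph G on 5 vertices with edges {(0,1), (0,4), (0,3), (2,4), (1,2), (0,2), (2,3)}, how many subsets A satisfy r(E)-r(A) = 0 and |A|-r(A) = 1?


R(x,y) = sum over A in 2^E of x^(r(E)-r(A)) * y^(|A|-r(A)).
G has 5 vertices, 7 edges. r(E) = 4.
Enumerate all 2^7 = 128 subsets.
Count subsets with r(E)-r(A)=0 and |A|-r(A)=1: 18.

18


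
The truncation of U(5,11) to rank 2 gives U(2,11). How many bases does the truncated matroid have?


Truncating U(5,11) to rank 2 gives U(2,11).
Bases of U(2,11) are all 2-element subsets of 11 elements.
Number of bases = C(11,2) = (11 * 10) / (1 * 2) = 55.

55


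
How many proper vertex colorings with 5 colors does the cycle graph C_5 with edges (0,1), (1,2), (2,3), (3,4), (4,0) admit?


P(C_5, k) = (k-1)^5 + (-1)^5*(k-1).
P(5) = (4)^5 - 4
= 1024 - 4 = 1020.

1020


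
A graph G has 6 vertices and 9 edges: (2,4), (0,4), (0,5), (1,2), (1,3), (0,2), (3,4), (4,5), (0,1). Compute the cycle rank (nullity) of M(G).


Cycle rank (nullity) = |E| - r(M) = |E| - (|V| - c).
|E| = 9, |V| = 6, c = 1.
Nullity = 9 - (6 - 1) = 9 - 5 = 4.

4


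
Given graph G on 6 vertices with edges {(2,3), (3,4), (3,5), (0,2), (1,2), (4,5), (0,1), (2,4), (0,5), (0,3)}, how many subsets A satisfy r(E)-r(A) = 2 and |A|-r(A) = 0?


R(x,y) = sum over A in 2^E of x^(r(E)-r(A)) * y^(|A|-r(A)).
G has 6 vertices, 10 edges. r(E) = 5.
Enumerate all 2^10 = 1024 subsets.
Count subsets with r(E)-r(A)=2 and |A|-r(A)=0: 115.

115


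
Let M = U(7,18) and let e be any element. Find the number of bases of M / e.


Contracting e from U(7,18) gives U(6,17).
Bases of U(6,17) = C(17,6) = 17! / (6! * 11!) = 12376.

12376


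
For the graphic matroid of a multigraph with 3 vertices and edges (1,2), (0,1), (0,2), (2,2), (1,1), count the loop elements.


In a graphic matroid, a loop is a self-loop edge (u,u) with rank 0.
Examining all 5 edges for self-loops...
Self-loops found: (2,2), (1,1)
Number of loops = 2.

2


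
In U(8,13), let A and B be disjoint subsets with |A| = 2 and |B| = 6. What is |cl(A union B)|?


|A union B| = 2 + 6 = 8 (disjoint).
In U(8,13), cl(S) = S if |S| < 8, else cl(S) = E.
Since 8 >= 8, cl(A union B) = E.
|cl(A union B)| = 13.

13


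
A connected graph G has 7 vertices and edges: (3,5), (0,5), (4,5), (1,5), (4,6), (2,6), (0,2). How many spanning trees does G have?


By Kirchhoff's matrix tree theorem, the number of spanning trees equals
the determinant of any cofactor of the Laplacian matrix L.
G has 7 vertices and 7 edges.
Computing the (6 x 6) cofactor determinant gives 5.

5


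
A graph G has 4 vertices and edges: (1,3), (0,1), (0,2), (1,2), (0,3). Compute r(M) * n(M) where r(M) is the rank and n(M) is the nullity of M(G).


r(M) = |V| - c = 4 - 1 = 3.
nullity = |E| - r(M) = 5 - 3 = 2.
Product = 3 * 2 = 6.

6


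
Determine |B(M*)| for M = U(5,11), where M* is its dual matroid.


The dual of U(r,n) is U(n-r, n) = U(6,11).
Bases of U(6,11) are all (6)-element subsets.
|B(M*)| = C(11,6) = 11! / (6! * 5!) = 462.

462


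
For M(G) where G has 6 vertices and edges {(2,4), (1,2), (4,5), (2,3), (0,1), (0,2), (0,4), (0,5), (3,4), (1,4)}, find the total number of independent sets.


An independent set in a graphic matroid is an acyclic edge subset.
G has 6 vertices and 10 edges.
Enumerate all 2^10 = 1024 subsets, checking for acyclicity.
Total independent sets = 430.

430


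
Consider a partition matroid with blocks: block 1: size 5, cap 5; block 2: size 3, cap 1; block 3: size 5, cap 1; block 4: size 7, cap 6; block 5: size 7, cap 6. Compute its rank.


Rank of a partition matroid = sum of min(|Si|, ci) for each block.
= min(5,5) + min(3,1) + min(5,1) + min(7,6) + min(7,6)
= 5 + 1 + 1 + 6 + 6
= 19.

19


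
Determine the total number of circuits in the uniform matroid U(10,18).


In U(10,18), circuits are the (11)-element subsets.
Any set of 11 elements is dependent, and removing any one element gives
an independent set of size 10, so it is a minimal dependent set.
Number of circuits = C(18,11) = 18! / (11! * 7!) = 31824.

31824


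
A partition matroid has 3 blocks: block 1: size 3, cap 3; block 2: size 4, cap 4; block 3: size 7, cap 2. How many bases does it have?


A basis picks exactly ci elements from block i.
Number of bases = product of C(|Si|, ci).
= C(3,3) * C(4,4) * C(7,2)
= 1 * 1 * 21
= 21.

21


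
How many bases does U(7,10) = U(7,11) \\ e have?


Deleting e from U(7,11) gives U(7,10) since n > r.
Bases of U(7,10) = (10 choose 7) = 120.

120


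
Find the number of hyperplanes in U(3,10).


Hyperplanes of U(3,10) are flats of rank 2.
In a uniform matroid, these are exactly the (2)-element subsets.
Count = (10 choose 2) = 45.

45


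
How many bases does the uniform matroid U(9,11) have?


Bases of U(9,11) are all 9-element subsets of the 11-element ground set.
Number of bases = C(11,9).
C(11,9) = 11! / (9! * 2!) = 55.

55


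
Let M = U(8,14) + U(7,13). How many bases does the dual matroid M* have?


(M1+M2)* = M1* + M2*.
M1* = U(6,14), bases: C(14,6) = 3003.
M2* = U(6,13), bases: C(13,6) = 1716.
|B(M*)| = 3003 * 1716 = 5153148.

5153148


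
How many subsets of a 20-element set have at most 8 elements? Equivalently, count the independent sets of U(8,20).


Independent sets of U(8,20) are all subsets of size <= 8.
Count = (20 choose 0) + (20 choose 1) + (20 choose 2) + (20 choose 3) + (20 choose 4) + (20 choose 5) + (20 choose 6) + (20 choose 7) + (20 choose 8)
     = 1 + 20 + 190 + 1140 + 4845 + 15504 + 38760 + 77520 + 125970
     = 263950.

263950


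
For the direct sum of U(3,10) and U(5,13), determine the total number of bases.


Bases of a direct sum M1 + M2: |B| = |B(M1)| * |B(M2)|.
|B(U(3,10))| = C(10,3) = 120.
|B(U(5,13))| = C(13,5) = 1287.
Total bases = 120 * 1287 = 154440.

154440


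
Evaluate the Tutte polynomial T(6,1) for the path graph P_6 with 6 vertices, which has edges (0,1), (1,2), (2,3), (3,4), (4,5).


A path on 6 vertices is a tree with 5 edges.
T(x,y) = x^(5) for any tree.
T(6,1) = 6^5 = 7776.

7776


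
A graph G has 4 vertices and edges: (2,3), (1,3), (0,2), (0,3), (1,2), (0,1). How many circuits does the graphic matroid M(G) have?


A circuit in a graphic matroid = edge set of a simple cycle.
G has 4 vertices and 6 edges.
Enumerating all minimal edge subsets forming cycles...
Total circuits found: 7.

7
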